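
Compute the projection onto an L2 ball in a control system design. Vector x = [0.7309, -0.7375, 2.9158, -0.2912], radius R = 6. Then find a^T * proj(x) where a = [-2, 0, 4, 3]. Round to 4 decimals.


Step 1: Compute ||x|| (intermediates to 6 decimals).
||x|| = sqrt(0.7309^2 + (-0.7375)^2 + 2.9158^2 + (-0.2912)^2) = 3.108827
Step 2: Project.
Since ||x|| <= R, proj = x (no scaling needed).
proj(x) = [0.7309, -0.7375, 2.9158, -0.2912]
Step 3: Dot product.
a^T * proj(x) = -2*0.7309 + 0*(-0.7375) + 4*2.9158 + 3*(-0.2912) = 9.3278


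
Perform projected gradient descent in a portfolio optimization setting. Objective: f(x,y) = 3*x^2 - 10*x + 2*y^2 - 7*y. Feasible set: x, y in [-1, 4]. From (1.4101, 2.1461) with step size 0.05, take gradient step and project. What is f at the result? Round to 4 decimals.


Step 1: Compute gradient at (1.4101, 2.1461).
grad_x = 2*3*1.4101 - 10 = -1.5394
grad_y = 2*2*2.1461 - 7 = 1.5844
Step 2: Gradient step.
x_raw = 1.4101 - 0.05*-1.5394 = 1.4871
y_raw = 2.1461 - 0.05*1.5844 = 2.0669
Step 3: Project onto [-1, 4].
x_proj = clip(1.4871) = 1.4871
y_proj = clip(2.0669) = 2.0669
Step 4: Evaluate f.
f(1.4871, 2.0669) = -14.1607


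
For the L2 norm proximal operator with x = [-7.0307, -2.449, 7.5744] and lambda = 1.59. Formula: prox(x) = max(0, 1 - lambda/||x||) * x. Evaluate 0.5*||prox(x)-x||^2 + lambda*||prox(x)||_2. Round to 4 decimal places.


Step 1: Compute ||x||.
||x|| = 10.6207
Step 2: Compute scaling factor.
scale = max(0, 1 - 1.59/10.6207) = 0.8503
Step 3: prox(x) = [-5.9782, -2.0824, 6.4405]
||prox(x)|| = 9.0307
Step 4: Proximal objective.
0.5*||prox-x||^2 = 1.2641
lambda*||prox|| = 14.3588
Total = 15.6229


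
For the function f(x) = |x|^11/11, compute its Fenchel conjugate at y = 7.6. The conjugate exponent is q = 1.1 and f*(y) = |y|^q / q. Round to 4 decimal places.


The conjugate exponent q satisfies 1/p + 1/q = 1.
p = 11, so q = 11/(11 - 1) = 1.1
|y|^q = 7.6^1.1 = 9.3088
f*(7.6) = 9.3088 / 1.1 = 8.4626


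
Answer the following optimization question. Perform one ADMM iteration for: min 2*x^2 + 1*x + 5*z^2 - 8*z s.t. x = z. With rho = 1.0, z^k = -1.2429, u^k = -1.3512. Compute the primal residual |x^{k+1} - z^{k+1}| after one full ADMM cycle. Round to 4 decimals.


ADMM iteration with rho = 1.0, z^k = -1.2429, u^k = -1.3512
Step 1: x-update.
Minimize 2*x^2 + 1*x + (1.0/2)*(x + 1.2429 - 1.3512)^2
FOC: (2*2 + 1.0)*x = -1 + 1.0*(-1.2429 + 1.3512)
x^{k+1} = -0.1783
Step 2: z-update.
Minimize 5*z^2 - 8*z + (1.0/2)*(-0.1783 - z - 1.3512)^2
FOC: (2*5 + 1.0)*z = 8 + 1.0*(-0.1783 - 1.3512)
z^{k+1} = 0.5882
Step 3: u-update.
u^{k+1} = -1.3512 - 0.1783 - 0.5882 = -2.1178
Step 4: Primal residual = |-0.1783 - 0.5882| = 0.7666


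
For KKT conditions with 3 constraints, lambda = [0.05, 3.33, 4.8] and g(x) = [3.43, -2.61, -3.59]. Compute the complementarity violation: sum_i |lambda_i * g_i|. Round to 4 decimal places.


KKT complementary slackness check:
lambda_1 * g_1 = 0.05 * 3.43 = 0.1715
lambda_2 * g_2 = 3.33 * -2.61 = -8.6913
lambda_3 * g_3 = 4.8 * -3.59 = -17.232
Total violation = 0.1715 + 8.6913 + 17.232 = 26.0948


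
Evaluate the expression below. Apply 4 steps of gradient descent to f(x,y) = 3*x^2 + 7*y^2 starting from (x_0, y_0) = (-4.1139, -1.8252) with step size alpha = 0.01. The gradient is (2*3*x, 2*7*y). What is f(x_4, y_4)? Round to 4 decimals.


Gradient descent on f(x,y) = 3*x^2 + 7*y^2.
Starting point: (-4.1139, -1.8252), alpha = 0.01
Step 1: grad_x = 2*3*-4.1139 = -24.6834, grad_y = 2*7*-1.8252 = -25.5528
  x_1 = -4.1139 - 0.01*-24.6834 = -3.8671
  y_1 = -1.8252 - 0.01*-25.5528 = -1.5697
Step 2: grad_x = 2*3*-3.8671 = -23.2024, grad_y = 2*7*-1.5697 = -21.9754
  x_2 = -3.8671 - 0.01*-23.2024 = -3.635
  y_2 = -1.5697 - 0.01*-21.9754 = -1.3499
Step 3: grad_x = 2*3*-3.635 = -21.8103, grad_y = 2*7*-1.3499 = -18.8989
  x_3 = -3.635 - 0.01*-21.8103 = -3.4169
  y_3 = -1.3499 - 0.01*-18.8989 = -1.1609
Step 4: grad_x = 2*3*-3.4169 = -20.5016, grad_y = 2*7*-1.1609 = -16.253
  x_4 = -3.4169 - 0.01*-20.5016 = -3.2119
  y_4 = -1.1609 - 0.01*-16.253 = -0.9984
f(-3.2119, -0.9984) = 3*(-3.2119)^2 + 7*(-0.9984)^2 = 37.927


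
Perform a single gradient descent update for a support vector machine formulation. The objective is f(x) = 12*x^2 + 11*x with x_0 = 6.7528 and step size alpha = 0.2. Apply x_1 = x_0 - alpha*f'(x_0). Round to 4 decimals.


We compute the gradient at x_0 and apply the update.
f'(x) = 24*x + 11
f'(6.7528) = 24*6.7528 + 11 = 173.0672
x_1 = 6.7528 - 0.2*173.0672 = -27.8606


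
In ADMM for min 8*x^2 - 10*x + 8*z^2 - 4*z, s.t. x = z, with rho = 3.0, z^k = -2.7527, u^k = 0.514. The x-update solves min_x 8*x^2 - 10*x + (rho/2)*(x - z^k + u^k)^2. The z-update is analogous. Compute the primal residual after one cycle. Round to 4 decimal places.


ADMM iteration with rho = 3.0, z^k = -2.7527, u^k = 0.514
Step 1: x-update.
Minimize 8*x^2 - 10*x + (3.0/2)*(x + 2.7527 + 0.514)^2
FOC: (2*8 + 3.0)*x = 10 + 3.0*(-2.7527 - 0.514)
x^{k+1} = 0.0105
Step 2: z-update.
Minimize 8*z^2 - 4*z + (3.0/2)*(0.0105 - z + 0.514)^2
FOC: (2*8 + 3.0)*z = 4 + 3.0*(0.0105 + 0.514)
z^{k+1} = 0.2933
Step 3: u-update.
u^{k+1} = 0.514 + 0.0105 - 0.2933 = 0.2312
Step 4: Primal residual = |0.0105 - 0.2933| = 0.2828


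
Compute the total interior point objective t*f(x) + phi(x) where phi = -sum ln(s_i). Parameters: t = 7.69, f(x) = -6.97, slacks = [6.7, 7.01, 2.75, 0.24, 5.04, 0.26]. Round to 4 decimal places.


Step 1: Compute log-barrier.
ln values: [1.9021, 1.9473, 1.0116, -1.4271, 1.6174, -1.3471]
phi = -(1.9021 + 1.9473 + 1.0116 - 1.4271 + 1.6174 - 1.3471) = -3.7043
Step 2: Compute augmented objective.
t*f(x) = 7.69*-6.97 = -53.5993
Total = -53.5993 - 3.7043 = -57.3036


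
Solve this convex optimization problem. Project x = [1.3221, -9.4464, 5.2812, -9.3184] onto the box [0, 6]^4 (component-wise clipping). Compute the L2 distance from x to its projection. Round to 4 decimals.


Project each component onto [0, 6].
clip(1.3221) = 1.3221, clip(-9.4464) = 0.0, clip(5.2812) = 5.2812, clip(-9.3184) = 0.0
Projection = [1.3221, 0.0, 5.2812, 0.0]
Squared diffs: [0.0, 89.2345, 0.0, 86.8326]
Distance = sqrt(176.0671) = 13.269


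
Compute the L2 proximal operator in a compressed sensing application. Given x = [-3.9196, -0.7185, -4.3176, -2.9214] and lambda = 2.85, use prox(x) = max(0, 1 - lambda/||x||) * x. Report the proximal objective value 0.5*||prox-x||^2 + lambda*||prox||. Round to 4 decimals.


Step 1: Compute ||x||.
||x|| = 6.5617
Step 2: Compute scaling factor.
scale = max(0, 1 - 2.85/6.5617) = 0.5657
Step 3: prox(x) = [-2.2172, -0.4064, -2.4423, -1.6525]
||prox(x)|| = 3.7117
Step 4: Proximal objective.
0.5*||prox-x||^2 = 4.0613
lambda*||prox|| = 10.5783
Total = 14.6396


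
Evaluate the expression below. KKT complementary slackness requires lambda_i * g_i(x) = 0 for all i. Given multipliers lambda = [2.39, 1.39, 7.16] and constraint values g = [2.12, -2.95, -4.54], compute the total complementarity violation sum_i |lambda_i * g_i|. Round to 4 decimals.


KKT complementary slackness check:
lambda_1 * g_1 = 2.39 * 2.12 = 5.0668
lambda_2 * g_2 = 1.39 * -2.95 = -4.1005
lambda_3 * g_3 = 7.16 * -4.54 = -32.5064
Total violation = 5.0668 + 4.1005 + 32.5064 = 41.6737


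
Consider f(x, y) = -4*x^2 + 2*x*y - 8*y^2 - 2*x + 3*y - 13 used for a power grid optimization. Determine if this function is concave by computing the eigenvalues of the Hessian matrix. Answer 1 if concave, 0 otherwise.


The Hessian of f(x,y) = -4*x^2 + 2*x*y - 8*y^2 - 2*x + 3*y - 13 is:
H = [[-8, 2], [2, -16]]
Trace = -8 - 16 = -24
Determinant = -8*-16 - (2)^2 = 124
Discriminant = (-24)^2 - 4*124 = 80.0
Eigenvalues: lambda_1 = -16.4721, lambda_2 = -7.5279
The function is concave.

1


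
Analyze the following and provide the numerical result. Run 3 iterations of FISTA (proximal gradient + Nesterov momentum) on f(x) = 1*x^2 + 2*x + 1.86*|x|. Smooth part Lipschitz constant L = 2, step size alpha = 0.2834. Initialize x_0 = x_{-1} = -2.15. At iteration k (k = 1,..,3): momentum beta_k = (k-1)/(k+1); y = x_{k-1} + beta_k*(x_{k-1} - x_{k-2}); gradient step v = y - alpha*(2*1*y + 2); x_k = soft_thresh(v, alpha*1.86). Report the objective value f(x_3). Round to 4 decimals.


FISTA on f(x) = 1*x^2 + 2*x + 1.86*|x|
L = 2, alpha = 0.2834
Iteration 1: beta = 0.0, y = -2.15 + 0.0*(-2.15 + 2.15) = -2.15
  grad(y) = -2.3, v = y - alpha*grad = -1.4982
  prox(v) = soft_thresh(-1.4982, 0.5271) = -0.9711
Iteration 2: beta = 0.3333, y = -0.9711 + 0.3333*(-0.9711 + 2.15) = -0.5781
  grad(y) = 0.8439, v = y - alpha*grad = -0.8172
  prox(v) = soft_thresh(-0.8172, 0.5271) = -0.2901
Iteration 3: beta = 0.5, y = -0.2901 + 0.5*(-0.2901 + 0.9711) = 0.0504
  grad(y) = 2.1008, v = y - alpha*grad = -0.545
  prox(v) = soft_thresh(-0.545, 0.5271) = -0.0179
f(x_3) = 1*(-0.0179)^2 + 2*(-0.0179) + 1.86*|-0.0179| = -0.0022


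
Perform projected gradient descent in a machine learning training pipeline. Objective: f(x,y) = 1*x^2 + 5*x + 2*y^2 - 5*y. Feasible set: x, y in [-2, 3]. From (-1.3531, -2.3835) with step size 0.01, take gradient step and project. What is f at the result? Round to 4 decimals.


Step 1: Compute gradient at (-1.3531, -2.3835).
grad_x = 2*1*-1.3531 + 5 = 2.2938
grad_y = 2*2*-2.3835 - 5 = -14.534
Step 2: Gradient step.
x_raw = -1.3531 - 0.01*2.2938 = -1.376
y_raw = -2.3835 - 0.01*-14.534 = -2.2382
Step 3: Project onto [-2, 3].
x_proj = clip(-1.376) = -1.376
y_proj = clip(-2.2382) = -2.0
Step 4: Evaluate f.
f(-1.376, -2.0) = 13.0133


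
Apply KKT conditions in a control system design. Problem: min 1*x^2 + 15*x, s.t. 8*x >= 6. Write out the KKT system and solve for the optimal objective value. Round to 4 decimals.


Step 1: Try lambda = 0 (constraint inactive).
x_unc = -15/(2*1) = -7.5
Check: 8*-7.5 = -60.0 < 6 -- violated!
Step 2: Constraint must be active: 8*x = 6
x* = 6/8 = 0.75
lambda = (2*1*0.75 + 15)/8 = 2.0625
Step 3: Compute optimal value.
f(x*) = 1*0.75^2 + 15*0.75 = 11.8125


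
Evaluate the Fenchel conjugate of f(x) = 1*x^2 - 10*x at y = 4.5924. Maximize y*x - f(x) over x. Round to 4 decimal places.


f*(y) = sup_x {y*x - a*x^2 - b*x} = sup_x {(y-b)*x - a*x^2}
FOC: (y - b) - 2a*x = 0 => x* = (y - b)/(2a)
x* = (4.5924 + 10)/(2*1) = 7.2962
f*(4.5924) = (y-b)^2/(4a) = (4.5924 + 10)^2/(4*1)
= 212.9381/4 = 53.2345


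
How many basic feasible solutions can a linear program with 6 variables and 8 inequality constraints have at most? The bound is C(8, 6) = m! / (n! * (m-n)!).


Each vertex corresponds to some choice of n active constraints out of m, so the number of vertices is at most C(m, n) = m! / (n!(m-n)!).
m = 8, n = 6
Numerator: 8 * 7 * 6 * 5 * 4 * 3
Denominator: 6! = 720
C(8, 6) = 28


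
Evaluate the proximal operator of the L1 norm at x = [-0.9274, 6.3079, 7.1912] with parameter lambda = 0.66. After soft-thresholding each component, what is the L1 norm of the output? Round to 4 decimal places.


Soft-thresholding with lambda = 0.66:
prox(-0.9274) = sign(-0.9274)*max(|-0.9274| - 0.66, 0) = -0.2674
prox(6.3079) = sign(6.3079)*max(|6.3079| - 0.66, 0) = 5.6479
prox(7.1912) = sign(7.1912)*max(|7.1912| - 0.66, 0) = 6.5312
prox(x) = [-0.2674, 5.6479, 6.5312]
||prox(x)||_1 = 0.2674 + 5.6479 + 6.5312 = 12.4465


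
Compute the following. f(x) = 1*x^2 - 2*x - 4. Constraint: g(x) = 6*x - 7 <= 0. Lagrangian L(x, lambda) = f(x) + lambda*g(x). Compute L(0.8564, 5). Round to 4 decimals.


Step 1: Evaluate f(x).
f(0.8564) = 1*0.8564^2 - 2*0.8564 - 4 = -4.9794
Step 2: Evaluate g(x).
g(0.8564) = 6*0.8564 - 7 = -1.8616
Step 3: Compute Lagrangian.
L = -4.9794 + 5*-1.8616 = -14.2874


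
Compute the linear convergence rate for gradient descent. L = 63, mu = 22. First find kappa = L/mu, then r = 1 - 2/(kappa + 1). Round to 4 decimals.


Step 1: Compute the condition number.
kappa = L/mu = 63/22 = 2.8636
Step 2: Compute the convergence rate.
r = 1 - 2/(kappa + 1) = 1 - 2*mu/(L + mu) = (L - mu)/(L + mu) = 41/85 = 0.4824


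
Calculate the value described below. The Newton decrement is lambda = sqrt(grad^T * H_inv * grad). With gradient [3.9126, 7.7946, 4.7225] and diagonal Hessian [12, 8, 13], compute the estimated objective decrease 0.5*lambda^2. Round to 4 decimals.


Step 1: H is diagonal, so H^(-1) * g = [0.3261, 0.9743, 0.3633].
Step 2: g^T H^(-1) g = sum_i g_i^2 / H_ii
  = (3.9126)^2/12 + (7.7946)^2/8 + (4.7225)^2/13
  = 1.2757 + 7.5945 + 1.7155 = 10.5857
Step 3: Objective decrease = 0.5 * g^T H^(-1) g = 5.2929


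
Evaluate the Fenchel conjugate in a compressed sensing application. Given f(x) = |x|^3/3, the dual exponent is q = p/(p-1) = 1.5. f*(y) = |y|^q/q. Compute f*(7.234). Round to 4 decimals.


The conjugate exponent q satisfies 1/p + 1/q = 1.
p = 3, so q = 3/(3 - 1) = 1.5
|y|^q = 7.234^1.5 = 19.4566
f*(7.234) = 19.4566 / 1.5 = 12.9711


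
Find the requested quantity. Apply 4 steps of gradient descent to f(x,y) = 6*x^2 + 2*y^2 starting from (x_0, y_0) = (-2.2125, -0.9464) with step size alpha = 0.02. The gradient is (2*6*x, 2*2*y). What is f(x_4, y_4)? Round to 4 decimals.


Gradient descent on f(x,y) = 6*x^2 + 2*y^2.
Starting point: (-2.2125, -0.9464), alpha = 0.02
Step 1: grad_x = 2*6*-2.2125 = -26.55, grad_y = 2*2*-0.9464 = -3.7856
  x_1 = -2.2125 - 0.02*-26.55 = -1.6815
  y_1 = -0.9464 - 0.02*-3.7856 = -0.8707
Step 2: grad_x = 2*6*-1.6815 = -20.178, grad_y = 2*2*-0.8707 = -3.4828
  x_2 = -1.6815 - 0.02*-20.178 = -1.2779
  y_2 = -0.8707 - 0.02*-3.4828 = -0.801
Step 3: grad_x = 2*6*-1.2779 = -15.3353, grad_y = 2*2*-0.801 = -3.2041
  x_3 = -1.2779 - 0.02*-15.3353 = -0.9712
  y_3 = -0.801 - 0.02*-3.2041 = -0.737
Step 4: grad_x = 2*6*-0.9712 = -11.6548, grad_y = 2*2*-0.737 = -2.9478
  x_4 = -0.9712 - 0.02*-11.6548 = -0.7381
  y_4 = -0.737 - 0.02*-2.9478 = -0.678
f(-0.7381, -0.678) = 6*(-0.7381)^2 + 2*(-0.678)^2 = 4.1884


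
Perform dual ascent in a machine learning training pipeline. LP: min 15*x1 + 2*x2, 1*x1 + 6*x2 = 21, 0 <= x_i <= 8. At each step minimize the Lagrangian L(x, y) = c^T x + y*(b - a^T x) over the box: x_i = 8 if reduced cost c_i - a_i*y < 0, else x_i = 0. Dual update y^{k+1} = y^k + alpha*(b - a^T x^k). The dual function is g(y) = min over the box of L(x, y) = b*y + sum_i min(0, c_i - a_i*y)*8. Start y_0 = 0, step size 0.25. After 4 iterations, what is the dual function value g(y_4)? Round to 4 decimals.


Dual ascent for LP: min 15*x1 + 2*x2, 1*x1 + 6*x2 = 21, 0 <= x_i <= 8
Step 1: y^k = 0.0, reduced costs: (15.0, 2.0)
  x^k = (0.0, 0.0), subgradient = b - a^T x = 21.0
  y^{k+1} = 0.0 + 0.25*21.0 = 5.25
Step 2: y^k = 5.25, reduced costs: (9.75, -29.5)
  x^k = (0.0, 8.0), subgradient = b - a^T x = -27.0
  y^{k+1} = 5.25 + 0.25*-27.0 = -1.5
Step 3: y^k = -1.5, reduced costs: (16.5, 11.0)
  x^k = (0.0, 0.0), subgradient = b - a^T x = 21.0
  y^{k+1} = -1.5 + 0.25*21.0 = 3.75
Step 4: y^k = 3.75, reduced costs: (11.25, -20.5)
  x^k = (0.0, 8.0), subgradient = b - a^T x = -27.0
  y^{k+1} = 3.75 + 0.25*-27.0 = -3.0
Dual objective at y_4 = -3.0: reduced costs (18.0, 20.0), box minimizer x = (0.0, 0.0)
g(y_4) = b*y + (c1 - a1*y)*x1 + (c2 - a2*y)*x2 = 21*(-3.0) + 18.0*0.0 + 20.0*0.0 = -63.0 + 0.0 + 0.0 = -63.0


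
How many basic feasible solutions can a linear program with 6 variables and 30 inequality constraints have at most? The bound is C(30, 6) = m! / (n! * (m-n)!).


Each vertex corresponds to some choice of n active constraints out of m, so the number of vertices is at most C(m, n) = m! / (n!(m-n)!).
m = 30, n = 6
Numerator: 30 * 29 * 28 * 27 * 26 * 25
Denominator: 6! = 720
C(30, 6) = 593775


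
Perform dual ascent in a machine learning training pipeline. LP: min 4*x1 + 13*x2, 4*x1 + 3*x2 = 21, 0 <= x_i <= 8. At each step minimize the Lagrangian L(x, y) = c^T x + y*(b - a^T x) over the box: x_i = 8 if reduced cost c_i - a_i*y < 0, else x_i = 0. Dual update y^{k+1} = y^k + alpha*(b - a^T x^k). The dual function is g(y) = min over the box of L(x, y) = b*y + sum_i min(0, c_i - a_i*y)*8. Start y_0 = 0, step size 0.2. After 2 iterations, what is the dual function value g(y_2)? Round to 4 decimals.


Dual ascent for LP: min 4*x1 + 13*x2, 4*x1 + 3*x2 = 21, 0 <= x_i <= 8
Step 1: y^k = 0.0, reduced costs: (4.0, 13.0)
  x^k = (0.0, 0.0), subgradient = b - a^T x = 21.0
  y^{k+1} = 0.0 + 0.2*21.0 = 4.2
Step 2: y^k = 4.2, reduced costs: (-12.8, 0.4)
  x^k = (8.0, 0.0), subgradient = b - a^T x = -11.0
  y^{k+1} = 4.2 + 0.2*-11.0 = 2.0
Dual objective at y_2 = 2.0: reduced costs (-4.0, 7.0), box minimizer x = (8.0, 0.0)
g(y_2) = b*y + (c1 - a1*y)*x1 + (c2 - a2*y)*x2 = 21*2.0 + (-4.0)*8.0 + 7.0*0.0 = 42.0 - 32.0 + 0.0 = 10.0


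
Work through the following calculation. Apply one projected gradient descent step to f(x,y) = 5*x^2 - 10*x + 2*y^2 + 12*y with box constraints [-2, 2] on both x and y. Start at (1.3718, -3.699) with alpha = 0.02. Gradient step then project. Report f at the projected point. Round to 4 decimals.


Step 1: Compute gradient at (1.3718, -3.699).
grad_x = 2*5*1.3718 - 10 = 3.718
grad_y = 2*2*-3.699 + 12 = -2.796
Step 2: Gradient step.
x_raw = 1.3718 - 0.02*3.718 = 1.2974
y_raw = -3.699 - 0.02*-2.796 = -3.6431
Step 3: Project onto [-2, 2].
x_proj = clip(1.2974) = 1.2974
y_proj = clip(-3.6431) = -2.0
Step 4: Evaluate f.
f(1.2974, -2.0) = -20.5576


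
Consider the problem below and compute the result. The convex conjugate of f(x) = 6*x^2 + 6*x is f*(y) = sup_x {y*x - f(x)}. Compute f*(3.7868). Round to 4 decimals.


f*(y) = sup_x {y*x - a*x^2 - b*x} = sup_x {(y-b)*x - a*x^2}
FOC: (y - b) - 2a*x = 0 => x* = (y - b)/(2a)
x* = (3.7868 - 6)/(2*6) = -0.1844
f*(3.7868) = (y-b)^2/(4a) = (3.7868 - 6)^2/(4*6)
= 4.8983/24 = 0.2041


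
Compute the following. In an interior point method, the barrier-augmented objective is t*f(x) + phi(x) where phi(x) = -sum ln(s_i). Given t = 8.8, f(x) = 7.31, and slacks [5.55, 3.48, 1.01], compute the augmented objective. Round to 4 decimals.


Step 1: Compute log-barrier.
ln values: [1.7138, 1.247, 0.01]
phi = -(1.7138 + 1.247 + 0.01) = -2.9708
Step 2: Compute augmented objective.
t*f(x) = 8.8*7.31 = 64.328
Total = 64.328 - 2.9708 = 61.3572


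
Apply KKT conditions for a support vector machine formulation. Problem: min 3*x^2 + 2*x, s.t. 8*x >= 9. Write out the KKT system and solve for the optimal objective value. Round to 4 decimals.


Step 1: Try lambda = 0 (constraint inactive).
x_unc = -2/(2*3) = -0.3333
Check: 8*-0.3333 = -2.6664 < 9 -- violated!
Step 2: Constraint must be active: 8*x = 9
x* = 9/8 = 1.125
lambda = (2*3*1.125 + 2)/8 = 1.0938
Step 3: Compute optimal value.
f(x*) = 3*1.125^2 + 2*1.125 = 6.0469


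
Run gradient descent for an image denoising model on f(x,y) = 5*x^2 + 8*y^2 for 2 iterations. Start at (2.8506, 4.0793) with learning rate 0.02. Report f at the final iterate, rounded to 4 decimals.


Gradient descent on f(x,y) = 5*x^2 + 8*y^2.
Starting point: (2.8506, 4.0793), alpha = 0.02
Step 1: grad_x = 2*5*2.8506 = 28.506, grad_y = 2*8*4.0793 = 65.2688
  x_1 = 2.8506 - 0.02*28.506 = 2.2805
  y_1 = 4.0793 - 0.02*65.2688 = 2.7739
Step 2: grad_x = 2*5*2.2805 = 22.8048, grad_y = 2*8*2.7739 = 44.3828
  x_2 = 2.2805 - 0.02*22.8048 = 1.8244
  y_2 = 2.7739 - 0.02*44.3828 = 1.8863
f(1.8244, 1.8863) = 5*1.8244^2 + 8*1.8863^2 = 45.106


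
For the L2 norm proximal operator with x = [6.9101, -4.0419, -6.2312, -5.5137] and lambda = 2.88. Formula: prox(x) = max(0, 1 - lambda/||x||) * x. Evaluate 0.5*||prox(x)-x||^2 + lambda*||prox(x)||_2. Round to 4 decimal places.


Step 1: Compute ||x||.
||x|| = 11.5462
Step 2: Compute scaling factor.
scale = max(0, 1 - 2.88/11.5462) = 0.7506
Step 3: prox(x) = [5.1865, -3.0337, -4.6769, -4.1384]
||prox(x)|| = 8.6662
Step 4: Proximal objective.
0.5*||prox-x||^2 = 4.1472
lambda*||prox|| = 24.9587
Total = 29.1059


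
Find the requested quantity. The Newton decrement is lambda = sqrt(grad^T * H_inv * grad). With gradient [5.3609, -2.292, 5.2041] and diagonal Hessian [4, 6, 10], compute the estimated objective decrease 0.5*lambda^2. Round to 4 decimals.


Step 1: H is diagonal, so H^(-1) * g = [1.3402, -0.382, 0.5204].
Step 2: g^T H^(-1) g = sum_i g_i^2 / H_ii
  = (5.3609)^2/4 + (-2.292)^2/6 + (5.2041)^2/10
  = 7.1848 + 0.8755 + 2.7083 = 10.7686
Step 3: Objective decrease = 0.5 * g^T H^(-1) g = 5.3843


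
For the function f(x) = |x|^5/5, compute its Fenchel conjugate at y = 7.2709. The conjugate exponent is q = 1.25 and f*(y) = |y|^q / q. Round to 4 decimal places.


The conjugate exponent q satisfies 1/p + 1/q = 1.
p = 5, so q = 5/(5 - 1) = 1.25
|y|^q = 7.2709^1.25 = 11.9395
f*(7.2709) = 11.9395 / 1.25 = 9.5516


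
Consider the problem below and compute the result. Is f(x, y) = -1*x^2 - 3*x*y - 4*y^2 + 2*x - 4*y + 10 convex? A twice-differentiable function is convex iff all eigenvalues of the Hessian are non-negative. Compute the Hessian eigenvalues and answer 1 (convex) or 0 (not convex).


The Hessian of f(x,y) = -1*x^2 - 3*x*y - 4*y^2 + 2*x - 4*y + 10 is:
H = [[-2, -3], [-3, -8]]
Trace = -2 - 8 = -10
Determinant = -2*-8 - (-3)^2 = 7
Discriminant = (-10)^2 - 4*7 = 72.0
Eigenvalues: lambda_1 = -9.2426, lambda_2 = -0.7574
The function is not convex.

0


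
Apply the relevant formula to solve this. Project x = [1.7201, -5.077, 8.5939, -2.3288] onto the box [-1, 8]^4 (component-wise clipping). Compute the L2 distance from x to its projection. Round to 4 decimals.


Project each component onto [-1, 8].
clip(1.7201) = 1.7201, clip(-5.077) = -1.0, clip(8.5939) = 8.0, clip(-2.3288) = -1.0
Projection = [1.7201, -1.0, 8.0, -1.0]
Squared diffs: [0.0, 16.6219, 0.3527, 1.7657]
Distance = sqrt(18.7403) = 4.329


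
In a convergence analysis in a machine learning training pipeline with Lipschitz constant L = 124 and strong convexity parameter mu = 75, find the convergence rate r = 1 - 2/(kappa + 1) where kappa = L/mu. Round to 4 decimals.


Step 1: Compute the condition number.
kappa = L/mu = 124/75 = 1.6533
Step 2: Compute the convergence rate.
r = 1 - 2/(kappa + 1) = 1 - 2*mu/(L + mu) = (L - mu)/(L + mu) = 49/199 = 0.2462


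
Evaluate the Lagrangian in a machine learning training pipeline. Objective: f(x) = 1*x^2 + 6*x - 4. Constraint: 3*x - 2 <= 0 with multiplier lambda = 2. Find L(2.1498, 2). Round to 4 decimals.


Step 1: Evaluate f(x).
f(2.1498) = 1*2.1498^2 + 6*2.1498 - 4 = 13.5204
Step 2: Evaluate g(x).
g(2.1498) = 3*2.1498 - 2 = 4.4494
Step 3: Compute Lagrangian.
L = 13.5204 + 2*4.4494 = 22.4192


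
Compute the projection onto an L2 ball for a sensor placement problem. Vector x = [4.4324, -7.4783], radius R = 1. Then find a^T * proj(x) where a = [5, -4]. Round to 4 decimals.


Step 1: Compute ||x|| (intermediates to 6 decimals).
||x|| = sqrt(4.4324^2 + (-7.4783)^2) = 8.693166
Step 2: Project.
Since ||x|| > R, scale = R/||x|| = 1/8.693166 = 0.115033, proj(x) = scale * x
proj(x) = [0.509872, -0.860251]
Step 3: Dot product.
a^T * proj(x) = 5*0.509872 - 4*(-0.860251) = 5.9904


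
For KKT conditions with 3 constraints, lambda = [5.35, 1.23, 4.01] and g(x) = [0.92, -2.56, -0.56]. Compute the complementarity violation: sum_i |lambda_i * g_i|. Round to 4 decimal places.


KKT complementary slackness check:
lambda_1 * g_1 = 5.35 * 0.92 = 4.922
lambda_2 * g_2 = 1.23 * -2.56 = -3.1488
lambda_3 * g_3 = 4.01 * -0.56 = -2.2456
Total violation = 4.922 + 3.1488 + 2.2456 = 10.3164


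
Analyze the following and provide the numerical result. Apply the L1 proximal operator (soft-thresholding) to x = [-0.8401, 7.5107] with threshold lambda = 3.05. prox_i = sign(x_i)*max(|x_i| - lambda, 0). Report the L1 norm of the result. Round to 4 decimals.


Soft-thresholding with lambda = 3.05:
prox(-0.8401) = sign(-0.8401)*max(|-0.8401| - 3.05, 0) = 0.0
prox(7.5107) = sign(7.5107)*max(|7.5107| - 3.05, 0) = 4.4607
prox(x) = [0.0, 4.4607]
||prox(x)||_1 = 0.0 + 4.4607 = 4.4607


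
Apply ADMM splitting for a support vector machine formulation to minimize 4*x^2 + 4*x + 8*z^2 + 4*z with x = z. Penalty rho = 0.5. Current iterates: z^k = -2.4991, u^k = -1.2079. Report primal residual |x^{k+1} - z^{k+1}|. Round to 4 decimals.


ADMM iteration with rho = 0.5, z^k = -2.4991, u^k = -1.2079
Step 1: x-update.
Minimize 4*x^2 + 4*x + (0.5/2)*(x + 2.4991 - 1.2079)^2
FOC: (2*4 + 0.5)*x = -4 + 0.5*(-2.4991 + 1.2079)
x^{k+1} = -0.5465
Step 2: z-update.
Minimize 8*z^2 + 4*z + (0.5/2)*(-0.5465 - z - 1.2079)^2
FOC: (2*8 + 0.5)*z = -4 + 0.5*(-0.5465 - 1.2079)
z^{k+1} = -0.2956
Step 3: u-update.
u^{k+1} = -1.2079 - 0.5465 + 0.2956 = -1.4589
Step 4: Primal residual = |-0.5465 + 0.2956| = 0.251


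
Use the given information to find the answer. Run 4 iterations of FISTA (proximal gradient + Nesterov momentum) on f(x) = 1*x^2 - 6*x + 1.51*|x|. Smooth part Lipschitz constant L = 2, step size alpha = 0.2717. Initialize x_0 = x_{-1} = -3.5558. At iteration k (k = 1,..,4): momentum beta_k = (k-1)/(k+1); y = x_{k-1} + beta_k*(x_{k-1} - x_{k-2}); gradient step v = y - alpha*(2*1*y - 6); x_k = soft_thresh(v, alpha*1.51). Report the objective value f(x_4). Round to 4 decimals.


FISTA on f(x) = 1*x^2 - 6*x + 1.51*|x|
L = 2, alpha = 0.2717
Iteration 1: beta = 0.0, y = -3.5558 + 0.0*(-3.5558 + 3.5558) = -3.5558
  grad(y) = -13.1116, v = y - alpha*grad = 0.0066
  prox(v) = soft_thresh(0.0066, 0.4103) = 0.0
Iteration 2: beta = 0.3333, y = 0.0 + 0.3333*(0.0 + 3.5558) = 1.1853
  grad(y) = -3.6295, v = y - alpha*grad = 2.1714
  prox(v) = soft_thresh(2.1714, 0.4103) = 1.7611
Iteration 3: beta = 0.5, y = 1.7611 + 0.5*(1.7611 - 0.0) = 2.6417
  grad(y) = -0.7166, v = y - alpha*grad = 2.8364
  prox(v) = soft_thresh(2.8364, 0.4103) = 2.4261
Iteration 4: beta = 0.6, y = 2.4261 + 0.6*(2.4261 - 1.7611) = 2.8251
  grad(y) = -0.3497, v = y - alpha*grad = 2.9202
  prox(v) = soft_thresh(2.9202, 0.4103) = 2.5099
f(x_4) = 1*2.5099^2 - 6*2.5099 + 1.51*|2.5099| = -4.9699


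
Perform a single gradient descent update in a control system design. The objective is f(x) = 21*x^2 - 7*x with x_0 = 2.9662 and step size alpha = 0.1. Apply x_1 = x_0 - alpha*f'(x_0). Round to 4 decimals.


We compute the gradient at x_0 and apply the update.
f'(x) = 42*x - 7
f'(2.9662) = 42*2.9662 - 7 = 117.5804
x_1 = 2.9662 - 0.1*117.5804 = -8.7918


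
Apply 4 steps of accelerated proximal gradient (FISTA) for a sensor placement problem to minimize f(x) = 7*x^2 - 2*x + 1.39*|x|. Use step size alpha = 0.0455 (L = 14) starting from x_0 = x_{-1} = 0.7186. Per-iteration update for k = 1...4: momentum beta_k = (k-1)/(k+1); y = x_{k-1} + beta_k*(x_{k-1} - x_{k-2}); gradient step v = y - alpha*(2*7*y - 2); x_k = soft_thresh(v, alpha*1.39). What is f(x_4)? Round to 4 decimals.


FISTA on f(x) = 7*x^2 - 2*x + 1.39*|x|
L = 14, alpha = 0.0455
Iteration 1: beta = 0.0, y = 0.7186 + 0.0*(0.7186 - 0.7186) = 0.7186
  grad(y) = 8.0604, v = y - alpha*grad = 0.3519
  prox(v) = soft_thresh(0.3519, 0.0632) = 0.2886
Iteration 2: beta = 0.3333, y = 0.2886 + 0.3333*(0.2886 - 0.7186) = 0.1453
  grad(y) = 0.0339, v = y - alpha*grad = 0.1437
  prox(v) = soft_thresh(0.1437, 0.0632) = 0.0805
Iteration 3: beta = 0.5, y = 0.0805 + 0.5*(0.0805 - 0.2886) = -0.0236
  grad(y) = -2.33, v = y - alpha*grad = 0.0824
  prox(v) = soft_thresh(0.0824, 0.0632) = 0.0192
Iteration 4: beta = 0.6, y = 0.0192 + 0.6*(0.0192 - 0.0805) = -0.0176
  grad(y) = -2.246, v = y - alpha*grad = 0.0846
  prox(v) = soft_thresh(0.0846, 0.0632) = 0.0214
f(x_4) = 7*0.0214^2 - 2*0.0214 + 1.39*|0.0214| = -0.0098


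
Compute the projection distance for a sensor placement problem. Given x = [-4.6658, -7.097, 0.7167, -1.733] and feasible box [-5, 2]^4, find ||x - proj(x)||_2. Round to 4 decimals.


Project each component onto [-5, 2].
clip(-4.6658) = -4.6658, clip(-7.097) = -5.0, clip(0.7167) = 0.7167, clip(-1.733) = -1.733
Projection = [-4.6658, -5.0, 0.7167, -1.733]
Squared diffs: [0.0, 4.3974, 0.0, 0.0]
Distance = sqrt(4.3974) = 2.097


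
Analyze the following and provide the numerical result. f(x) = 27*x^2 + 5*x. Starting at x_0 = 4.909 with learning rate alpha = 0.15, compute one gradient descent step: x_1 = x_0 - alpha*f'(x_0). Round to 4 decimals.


We compute the gradient at x_0 and apply the update.
f'(x) = 54*x + 5
f'(4.909) = 54*4.909 + 5 = 270.086
x_1 = 4.909 - 0.15*270.086 = -35.6039


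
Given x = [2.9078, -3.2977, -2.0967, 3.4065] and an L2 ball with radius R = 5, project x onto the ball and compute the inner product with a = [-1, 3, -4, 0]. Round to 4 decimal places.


Step 1: Compute ||x|| (intermediates to 6 decimals).
||x|| = sqrt(2.9078^2 + (-3.2977)^2 + (-2.0967)^2 + 3.4065^2) = 5.943948
Step 2: Project.
Since ||x|| > R, scale = R/||x|| = 5/5.943948 = 0.841192, proj(x) = scale * x
proj(x) = [2.446018, -2.773999, -1.763727, 2.865521]
Step 3: Dot product.
a^T * proj(x) = -1*2.446018 + 3*(-2.773999) - 4*(-1.763727) + 0*2.865521 = -3.7131


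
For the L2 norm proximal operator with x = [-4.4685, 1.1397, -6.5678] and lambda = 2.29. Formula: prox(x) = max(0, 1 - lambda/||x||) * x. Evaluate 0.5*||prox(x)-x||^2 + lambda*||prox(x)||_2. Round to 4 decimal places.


Step 1: Compute ||x||.
||x|| = 8.0251
Step 2: Compute scaling factor.
scale = max(0, 1 - 2.29/8.0251) = 0.7146
Step 3: prox(x) = [-3.1934, 0.8145, -4.6936]
||prox(x)|| = 5.7351
Step 4: Proximal objective.
0.5*||prox-x||^2 = 2.6221
lambda*||prox|| = 13.1334
Total = 15.7555


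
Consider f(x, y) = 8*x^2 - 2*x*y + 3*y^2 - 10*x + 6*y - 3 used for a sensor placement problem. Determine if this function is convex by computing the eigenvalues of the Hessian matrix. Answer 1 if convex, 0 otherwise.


The Hessian of f(x,y) = 8*x^2 - 2*x*y + 3*y^2 - 10*x + 6*y - 3 is:
H = [[16, -2], [-2, 6]]
Trace = 16 + 6 = 22
Determinant = 16*6 - (-2)^2 = 92
Discriminant = (22)^2 - 4*92 = 116.0
Eigenvalues: lambda_1 = 5.6148, lambda_2 = 16.3852
The function is convex.

1


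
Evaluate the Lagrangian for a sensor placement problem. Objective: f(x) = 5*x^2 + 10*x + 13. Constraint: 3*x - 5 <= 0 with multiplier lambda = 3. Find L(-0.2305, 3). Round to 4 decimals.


Step 1: Evaluate f(x).
f(-0.2305) = 5*(-0.2305)^2 + 10*(-0.2305) + 13 = 10.9607
Step 2: Evaluate g(x).
g(-0.2305) = 3*-0.2305 - 5 = -5.6915
Step 3: Compute Lagrangian.
L = 10.9607 + 3*-5.6915 = -6.1138


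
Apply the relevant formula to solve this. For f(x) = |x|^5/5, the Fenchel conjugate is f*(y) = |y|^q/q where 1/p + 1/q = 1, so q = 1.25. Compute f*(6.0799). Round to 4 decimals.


The conjugate exponent q satisfies 1/p + 1/q = 1.
p = 5, so q = 5/(5 - 1) = 1.25
|y|^q = 6.0799^1.25 = 9.5471
f*(6.0799) = 9.5471 / 1.25 = 7.6377


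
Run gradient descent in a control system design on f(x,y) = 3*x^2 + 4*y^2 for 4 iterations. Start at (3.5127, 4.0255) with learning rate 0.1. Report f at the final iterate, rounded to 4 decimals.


Gradient descent on f(x,y) = 3*x^2 + 4*y^2.
Starting point: (3.5127, 4.0255), alpha = 0.1
Step 1: grad_x = 2*3*3.5127 = 21.0762, grad_y = 2*4*4.0255 = 32.204
  x_1 = 3.5127 - 0.1*21.0762 = 1.4051
  y_1 = 4.0255 - 0.1*32.204 = 0.8051
Step 2: grad_x = 2*3*1.4051 = 8.4305, grad_y = 2*4*0.8051 = 6.4408
  x_2 = 1.4051 - 0.1*8.4305 = 0.562
  y_2 = 0.8051 - 0.1*6.4408 = 0.161
Step 3: grad_x = 2*3*0.562 = 3.3722, grad_y = 2*4*0.161 = 1.2882
  x_3 = 0.562 - 0.1*3.3722 = 0.2248
  y_3 = 0.161 - 0.1*1.2882 = 0.0322
Step 4: grad_x = 2*3*0.2248 = 1.3489, grad_y = 2*4*0.0322 = 0.2576
  x_4 = 0.2248 - 0.1*1.3489 = 0.0899
  y_4 = 0.0322 - 0.1*0.2576 = 0.0064
f(0.0899, 0.0064) = 3*0.0899^2 + 4*0.0064^2 = 0.0244


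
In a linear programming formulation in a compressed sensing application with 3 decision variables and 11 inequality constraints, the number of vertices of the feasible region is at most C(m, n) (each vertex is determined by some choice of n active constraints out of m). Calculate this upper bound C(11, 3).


Each vertex corresponds to some choice of n active constraints out of m, so the number of vertices is at most C(m, n) = m! / (n!(m-n)!).
m = 11, n = 3
Numerator: 11 * 10 * 9
Denominator: 3! = 6
C(11, 3) = 165


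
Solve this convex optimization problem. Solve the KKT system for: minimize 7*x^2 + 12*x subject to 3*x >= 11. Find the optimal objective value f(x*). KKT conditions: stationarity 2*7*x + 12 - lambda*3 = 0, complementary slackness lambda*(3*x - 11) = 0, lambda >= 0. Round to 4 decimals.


Step 1: Try lambda = 0 (constraint inactive).
x_unc = -12/(2*7) = -0.8571
Check: 3*-0.8571 = -2.5713 < 11 -- violated!
Step 2: Constraint must be active: 3*x = 11
x* = 11/3 = 3.6667 (rounded; the exact value 11/3 is used below)
lambda = (2*7*(11/3) + 12)/3 = 21.1111
Step 3: Compute optimal value.
f(x*) = 7*(11/3)^2 + 12*(11/3) = 138.1111


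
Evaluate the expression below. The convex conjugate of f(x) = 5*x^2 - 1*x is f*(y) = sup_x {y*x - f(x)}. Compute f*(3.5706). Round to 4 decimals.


f*(y) = sup_x {y*x - a*x^2 - b*x} = sup_x {(y-b)*x - a*x^2}
FOC: (y - b) - 2a*x = 0 => x* = (y - b)/(2a)
x* = (3.5706 + 1)/(2*5) = 0.4571
f*(3.5706) = (y-b)^2/(4a) = (3.5706 + 1)^2/(4*5)
= 20.8904/20 = 1.0445


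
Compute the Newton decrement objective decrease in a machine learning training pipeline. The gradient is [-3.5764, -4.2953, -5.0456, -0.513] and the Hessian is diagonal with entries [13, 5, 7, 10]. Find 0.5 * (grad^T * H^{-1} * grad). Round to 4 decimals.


Step 1: H is diagonal, so H^(-1) * g = [-0.2751, -0.8591, -0.7208, -0.0513].
Step 2: g^T H^(-1) g = sum_i g_i^2 / H_ii
  = (-3.5764)^2/13 + (-4.2953)^2/5 + (-5.0456)^2/7 + (-0.513)^2/10
  = 0.9839 + 3.6899 + 3.6369 + 0.0263 = 8.337
Step 3: Objective decrease = 0.5 * g^T H^(-1) g = 4.1685


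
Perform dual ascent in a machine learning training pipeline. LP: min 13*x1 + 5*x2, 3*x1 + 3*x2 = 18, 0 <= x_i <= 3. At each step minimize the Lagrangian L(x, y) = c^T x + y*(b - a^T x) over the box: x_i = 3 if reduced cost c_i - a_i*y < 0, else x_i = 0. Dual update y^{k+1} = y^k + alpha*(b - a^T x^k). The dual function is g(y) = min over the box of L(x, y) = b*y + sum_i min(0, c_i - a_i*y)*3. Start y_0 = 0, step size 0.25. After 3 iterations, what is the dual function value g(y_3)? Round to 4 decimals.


Dual ascent for LP: min 13*x1 + 5*x2, 3*x1 + 3*x2 = 18, 0 <= x_i <= 3
Step 1: y^k = 0.0, reduced costs: (13.0, 5.0)
  x^k = (0.0, 0.0), subgradient = b - a^T x = 18.0
  y^{k+1} = 0.0 + 0.25*18.0 = 4.5
Step 2: y^k = 4.5, reduced costs: (-0.5, -8.5)
  x^k = (3.0, 3.0), subgradient = b - a^T x = 0.0
  y^{k+1} = 4.5 + 0.25*0.0 = 4.5
Step 3: y^k = 4.5, reduced costs: (-0.5, -8.5)
  x^k = (3.0, 3.0), subgradient = b - a^T x = 0.0
  y^{k+1} = 4.5 + 0.25*0.0 = 4.5
Dual objective at y_3 = 4.5: reduced costs (-0.5, -8.5), box minimizer x = (3.0, 3.0)
g(y_3) = b*y + (c1 - a1*y)*x1 + (c2 - a2*y)*x2 = 18*4.5 + (-0.5)*3.0 + (-8.5)*3.0 = 81.0 - 1.5 - 25.5 = 54.0


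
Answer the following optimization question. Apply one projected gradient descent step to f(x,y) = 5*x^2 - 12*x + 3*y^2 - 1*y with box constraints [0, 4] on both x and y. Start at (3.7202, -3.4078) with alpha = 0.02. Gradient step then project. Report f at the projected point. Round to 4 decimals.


Step 1: Compute gradient at (3.7202, -3.4078).
grad_x = 2*5*3.7202 - 12 = 25.202
grad_y = 2*3*-3.4078 - 1 = -21.4468
Step 2: Gradient step.
x_raw = 3.7202 - 0.02*25.202 = 3.2162
y_raw = -3.4078 - 0.02*-21.4468 = -2.9789
Step 3: Project onto [0, 4].
x_proj = clip(3.2162) = 3.2162
y_proj = clip(-2.9789) = 0.0
Step 4: Evaluate f.
f(3.2162, 0.0) = 13.1245


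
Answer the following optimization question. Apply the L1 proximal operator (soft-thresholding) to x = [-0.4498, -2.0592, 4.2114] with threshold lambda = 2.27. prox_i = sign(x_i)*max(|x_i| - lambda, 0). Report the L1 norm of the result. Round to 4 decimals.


Soft-thresholding with lambda = 2.27:
prox(-0.4498) = sign(-0.4498)*max(|-0.4498| - 2.27, 0) = 0.0
prox(-2.0592) = sign(-2.0592)*max(|-2.0592| - 2.27, 0) = 0.0
prox(4.2114) = sign(4.2114)*max(|4.2114| - 2.27, 0) = 1.9414
prox(x) = [0.0, 0.0, 1.9414]
||prox(x)||_1 = 0.0 + 0.0 + 1.9414 = 1.9414


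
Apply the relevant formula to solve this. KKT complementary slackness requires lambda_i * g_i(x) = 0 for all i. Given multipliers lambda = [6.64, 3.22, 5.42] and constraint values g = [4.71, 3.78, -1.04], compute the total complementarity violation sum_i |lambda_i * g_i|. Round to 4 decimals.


KKT complementary slackness check:
lambda_1 * g_1 = 6.64 * 4.71 = 31.2744
lambda_2 * g_2 = 3.22 * 3.78 = 12.1716
lambda_3 * g_3 = 5.42 * -1.04 = -5.6368
Total violation = 31.2744 + 12.1716 + 5.6368 = 49.0828


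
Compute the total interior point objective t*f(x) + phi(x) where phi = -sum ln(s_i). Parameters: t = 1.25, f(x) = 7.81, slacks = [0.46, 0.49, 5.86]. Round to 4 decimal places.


Step 1: Compute log-barrier.
ln values: [-0.7765, -0.7133, 1.7681]
phi = -(-0.7765 - 0.7133 + 1.7681) = -0.2783
Step 2: Compute augmented objective.
t*f(x) = 1.25*7.81 = 9.7625
Total = 9.7625 - 0.2783 = 9.4842


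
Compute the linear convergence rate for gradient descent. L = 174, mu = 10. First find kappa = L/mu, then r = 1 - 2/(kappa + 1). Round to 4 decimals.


Step 1: Compute the condition number.
kappa = L/mu = 174/10 = 17.4
Step 2: Compute the convergence rate.
r = 1 - 2/(kappa + 1) = 1 - 2*mu/(L + mu) = (L - mu)/(L + mu) = 164/184 = 0.8913


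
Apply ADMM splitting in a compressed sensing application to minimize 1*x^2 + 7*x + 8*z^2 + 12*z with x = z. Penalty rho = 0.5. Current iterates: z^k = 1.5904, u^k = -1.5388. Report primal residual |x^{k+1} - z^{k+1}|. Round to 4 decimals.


ADMM iteration with rho = 0.5, z^k = 1.5904, u^k = -1.5388
Step 1: x-update.
Minimize 1*x^2 + 7*x + (0.5/2)*(x - 1.5904 - 1.5388)^2
FOC: (2*1 + 0.5)*x = -7 + 0.5*(1.5904 + 1.5388)
x^{k+1} = -2.1742
Step 2: z-update.
Minimize 8*z^2 + 12*z + (0.5/2)*(-2.1742 - z - 1.5388)^2
FOC: (2*8 + 0.5)*z = -12 + 0.5*(-2.1742 - 1.5388)
z^{k+1} = -0.8398
Step 3: u-update.
u^{k+1} = -1.5388 - 2.1742 + 0.8398 = -2.8732
Step 4: Primal residual = |-2.1742 + 0.8398| = 1.3344


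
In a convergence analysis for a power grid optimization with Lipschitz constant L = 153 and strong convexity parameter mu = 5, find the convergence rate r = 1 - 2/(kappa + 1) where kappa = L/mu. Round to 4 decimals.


Step 1: Compute the condition number.
kappa = L/mu = 153/5 = 30.6
Step 2: Compute the convergence rate.
r = 1 - 2/(kappa + 1) = 1 - 2*mu/(L + mu) = (L - mu)/(L + mu) = 148/158 = 0.9367


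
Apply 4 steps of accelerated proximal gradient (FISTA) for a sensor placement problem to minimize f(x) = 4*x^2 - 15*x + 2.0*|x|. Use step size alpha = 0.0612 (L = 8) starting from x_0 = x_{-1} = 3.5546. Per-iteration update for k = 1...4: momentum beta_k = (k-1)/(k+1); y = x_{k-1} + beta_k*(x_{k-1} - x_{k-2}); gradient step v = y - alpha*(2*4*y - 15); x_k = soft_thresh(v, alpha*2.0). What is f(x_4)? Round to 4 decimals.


FISTA on f(x) = 4*x^2 - 15*x + 2.0*|x|
L = 8, alpha = 0.0612
Iteration 1: beta = 0.0, y = 3.5546 + 0.0*(3.5546 - 3.5546) = 3.5546
  grad(y) = 13.4368, v = y - alpha*grad = 2.7323
  prox(v) = soft_thresh(2.7323, 0.1224) = 2.6099
Iteration 2: beta = 0.3333, y = 2.6099 + 0.3333*(2.6099 - 3.5546) = 2.295
  grad(y) = 3.3597, v = y - alpha*grad = 2.0893
  prox(v) = soft_thresh(2.0893, 0.1224) = 1.9669
Iteration 3: beta = 0.5, y = 1.9669 + 0.5*(1.9669 - 2.6099) = 1.6455
  grad(y) = -1.8361, v = y - alpha*grad = 1.7579
  prox(v) = soft_thresh(1.7579, 0.1224) = 1.6355
Iteration 4: beta = 0.6, y = 1.6355 + 0.6*(1.6355 - 1.9669) = 1.4366
  grad(y) = -3.5075, v = y - alpha*grad = 1.6512
  prox(v) = soft_thresh(1.6512, 0.1224) = 1.5288
f(x_4) = 4*1.5288^2 - 15*1.5288 + 2.0*|1.5288| = -10.5255


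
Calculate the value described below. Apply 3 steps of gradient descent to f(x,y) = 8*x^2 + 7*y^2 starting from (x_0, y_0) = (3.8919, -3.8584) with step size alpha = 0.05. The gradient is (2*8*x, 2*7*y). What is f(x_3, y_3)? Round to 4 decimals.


Gradient descent on f(x,y) = 8*x^2 + 7*y^2.
Starting point: (3.8919, -3.8584), alpha = 0.05
Step 1: grad_x = 2*8*3.8919 = 62.2704, grad_y = 2*7*-3.8584 = -54.0176
  x_1 = 3.8919 - 0.05*62.2704 = 0.7784
  y_1 = -3.8584 - 0.05*-54.0176 = -1.1575
Step 2: grad_x = 2*8*0.7784 = 12.4541, grad_y = 2*7*-1.1575 = -16.2053
  x_2 = 0.7784 - 0.05*12.4541 = 0.1557
  y_2 = -1.1575 - 0.05*-16.2053 = -0.3473
Step 3: grad_x = 2*8*0.1557 = 2.4908, grad_y = 2*7*-0.3473 = -4.8616
  x_3 = 0.1557 - 0.05*2.4908 = 0.0311
  y_3 = -0.3473 - 0.05*-4.8616 = -0.1042
f(0.0311, -0.1042) = 8*0.0311^2 + 7*(-0.1042)^2 = 0.0837
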